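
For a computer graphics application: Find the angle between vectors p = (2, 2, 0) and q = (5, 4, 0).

p·q = 2·5 + 2·4 + 0·0 = 10 + 8 + 0 = 18
|p| = √(2² + 2² + 0²) = √8 ≈ 2.828
|q| = √(5² + 4² + 0²) = √41 ≈ 6.403
cos θ = (p·q)/(|p||q|) = 18/(2.828·6.403) ≈ 0.9939
θ = arccos(0.9939) ≈ 6.34°

6.34°


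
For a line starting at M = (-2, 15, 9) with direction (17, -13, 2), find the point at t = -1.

P(t) = M + t·d
  = (-2 + 17·(-1), 15 + (-13)·(-1), 9 + 2·(-1))
  = (-2 - 17, 15 + 13, 9 - 2)
  = (-19, 28, 7)

(-19, 28, 7)


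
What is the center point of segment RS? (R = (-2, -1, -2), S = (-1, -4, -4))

M = ((x₁+x₂)/2, (y₁+y₂)/2, (z₁+z₂)/2)
  = ((-2 - 1)/2, (-1 - 4)/2, (-2 - 4)/2)
  = (-3/2, -5/2, -6/2)
  = (-1.5, -2.5, -3)

(-1.5, -2.5, -3)


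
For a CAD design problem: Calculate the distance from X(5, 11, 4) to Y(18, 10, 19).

d = √[(x₂-x₁)² + (y₂-y₁)² + (z₂-z₁)²]
  = √[13² + (-1)² + 15²]
  = √[169 + 1 + 225]
  = √395
  ≈ 19.87

19.87


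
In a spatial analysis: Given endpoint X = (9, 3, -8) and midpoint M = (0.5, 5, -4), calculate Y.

Y = 2M - X
  = (2·0.5 - 9, 2·5 - 3, 2·(-4) - (-8))
  = (1 - 9, 10 - 3, -8 + 8)
  = (-8, 7, 0)

(-8, 7, 0)


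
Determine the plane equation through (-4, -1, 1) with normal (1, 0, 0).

The plane through P with normal n = (a, b, c) satisfies n·(r - P) = 0,
i.e. ax + by + cz = a·x₀ + b·y₀ + c·z₀.
d = 1·(-4) + 0·(-1) + 0·1
  = -4 + 0 + 0
  = -4
Equation: x = -4

x = -4


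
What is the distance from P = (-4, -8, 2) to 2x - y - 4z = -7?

distance = |a·x₀ + b·y₀ + c·z₀ - d| / √(a² + b² + c²)
  = |2·(-4) + (-1)·(-8) + (-4)·2 - (-7)| / √(2² + (-1)² + (-4)²)
  = |-8 + 8 - 8 + 7| / √(4 + 1 + 16)
  = |-1| / √21
  = 1 / 4.583
  ≈ 0.2182

0.2182


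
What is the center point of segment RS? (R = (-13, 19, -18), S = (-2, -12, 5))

M = ((x₁+x₂)/2, (y₁+y₂)/2, (z₁+z₂)/2)
  = ((-13 - 2)/2, (19 - 12)/2, (-18 + 5)/2)
  = (-15/2, 7/2, -13/2)
  = (-7.5, 3.5, -6.5)

(-7.5, 3.5, -6.5)


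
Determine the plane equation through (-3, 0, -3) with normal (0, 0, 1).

The plane through P with normal n = (a, b, c) satisfies n·(r - P) = 0,
i.e. ax + by + cz = a·x₀ + b·y₀ + c·z₀.
d = 0·(-3) + 0·0 + 1·(-3)
  = 0 + 0 - 3
  = -3
Equation: z = -3

z = -3


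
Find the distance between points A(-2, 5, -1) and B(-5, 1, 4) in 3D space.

d = √[(x₂-x₁)² + (y₂-y₁)² + (z₂-z₁)²]
  = √[(-3)² + (-4)² + 5²]
  = √[9 + 16 + 25]
  = √50
  ≈ 7.071

7.071


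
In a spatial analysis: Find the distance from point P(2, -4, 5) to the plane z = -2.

distance = |a·x₀ + b·y₀ + c·z₀ - d| / √(a² + b² + c²)
  = |0·2 + 0·(-4) + 1·5 - (-2)| / √(0² + 0² + 1²)
  = |0 + 0 + 5 + 2| / √(0 + 0 + 1)
  = |7| / √1
  = 7 / 1
  ≈ 7

7


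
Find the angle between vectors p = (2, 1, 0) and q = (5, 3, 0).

p·q = 2·5 + 1·3 + 0·0 = 10 + 3 + 0 = 13
|p| = √(2² + 1² + 0²) = √5 ≈ 2.236
|q| = √(5² + 3² + 0²) = √34 ≈ 5.831
cos θ = (p·q)/(|p||q|) = 13/(2.236·5.831) ≈ 0.9971
θ = arccos(0.9971) ≈ 4.399°

4.399°


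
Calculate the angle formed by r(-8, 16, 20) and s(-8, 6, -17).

r·s = (-8)·(-8) + 16·6 + 20·(-17) = 64 + 96 - 340 = -180
|r| = √((-8)² + 16² + 20²) = √720 ≈ 26.83
|s| = √((-8)² + 6² + (-17)²) = √389 ≈ 19.72
cos θ = (r·s)/(|r||s|) = -180/(26.83·19.72) ≈ -0.3401
θ = arccos(-0.3401) ≈ 109.9°

109.9°


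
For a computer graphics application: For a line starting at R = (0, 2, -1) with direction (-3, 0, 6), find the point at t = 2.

P(t) = R + t·d
  = (0 + (-3)·2, 2 + 0·2, -1 + 6·2)
  = (0 - 6, 2 + 0, -1 + 12)
  = (-6, 2, 11)

(-6, 2, 11)


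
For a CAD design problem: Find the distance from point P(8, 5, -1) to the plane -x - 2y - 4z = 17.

distance = |a·x₀ + b·y₀ + c·z₀ - d| / √(a² + b² + c²)
  = |(-1)·8 + (-2)·5 + (-4)·(-1) - 17| / √((-1)² + (-2)² + (-4)²)
  = |-8 - 10 + 4 - 17| / √(1 + 4 + 16)
  = |-31| / √21
  = 31 / 4.583
  ≈ 6.765

6.765


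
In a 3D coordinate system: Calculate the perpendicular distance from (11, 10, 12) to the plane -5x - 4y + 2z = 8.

distance = |a·x₀ + b·y₀ + c·z₀ - d| / √(a² + b² + c²)
  = |(-5)·11 + (-4)·10 + 2·12 - 8| / √((-5)² + (-4)² + 2²)
  = |-55 - 40 + 24 - 8| / √(25 + 16 + 4)
  = |-79| / √45
  = 79 / 6.708
  ≈ 11.78

11.78


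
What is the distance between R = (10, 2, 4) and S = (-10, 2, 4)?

d = √[(x₂-x₁)² + (y₂-y₁)² + (z₂-z₁)²]
  = √[(-20)² + 0² + 0²]
  = √[400 + 0 + 0]
  = √400
  ≈ 20

20


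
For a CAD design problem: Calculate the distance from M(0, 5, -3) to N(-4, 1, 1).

d = √[(x₂-x₁)² + (y₂-y₁)² + (z₂-z₁)²]
  = √[(-4)² + (-4)² + 4²]
  = √[16 + 16 + 16]
  = √48
  ≈ 6.928

6.928


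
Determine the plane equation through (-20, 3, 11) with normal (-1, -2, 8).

The plane through P with normal n = (a, b, c) satisfies n·(r - P) = 0,
i.e. ax + by + cz = a·x₀ + b·y₀ + c·z₀.
d = (-1)·(-20) + (-2)·3 + 8·11
  = 20 - 6 + 88
  = 102
Equation: -x - 2y + 8z = 102

-x - 2y + 8z = 102


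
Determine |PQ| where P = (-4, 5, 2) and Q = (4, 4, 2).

d = √[(x₂-x₁)² + (y₂-y₁)² + (z₂-z₁)²]
  = √[8² + (-1)² + 0²]
  = √[64 + 1 + 0]
  = √65
  ≈ 8.062

8.062


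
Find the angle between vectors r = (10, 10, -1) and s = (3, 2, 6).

r·s = 10·3 + 10·2 + (-1)·6 = 30 + 20 - 6 = 44
|r| = √(10² + 10² + (-1)²) = √201 ≈ 14.18
|s| = √(3² + 2² + 6²) = √49 ≈ 7
cos θ = (r·s)/(|r||s|) = 44/(14.18·7) ≈ 0.4434
θ = arccos(0.4434) ≈ 63.68°

63.68°


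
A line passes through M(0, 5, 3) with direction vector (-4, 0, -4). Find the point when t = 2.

P(t) = M + t·d
  = (0 + (-4)·2, 5 + 0·2, 3 + (-4)·2)
  = (0 - 8, 5 + 0, 3 - 8)
  = (-8, 5, -5)

(-8, 5, -5)


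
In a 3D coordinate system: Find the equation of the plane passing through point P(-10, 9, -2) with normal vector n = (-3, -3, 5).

The plane through P with normal n = (a, b, c) satisfies n·(r - P) = 0,
i.e. ax + by + cz = a·x₀ + b·y₀ + c·z₀.
d = (-3)·(-10) + (-3)·9 + 5·(-2)
  = 30 - 27 - 10
  = -7
Equation: -3x - 3y + 5z = -7

-3x - 3y + 5z = -7


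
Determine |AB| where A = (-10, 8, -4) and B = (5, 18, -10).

d = √[(x₂-x₁)² + (y₂-y₁)² + (z₂-z₁)²]
  = √[15² + 10² + (-6)²]
  = √[225 + 100 + 36]
  = √361
  ≈ 19

19


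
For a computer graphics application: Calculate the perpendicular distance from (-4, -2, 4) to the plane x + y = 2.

distance = |a·x₀ + b·y₀ + c·z₀ - d| / √(a² + b² + c²)
  = |1·(-4) + 1·(-2) + 0·4 - 2| / √(1² + 1² + 0²)
  = |-4 - 2 + 0 - 2| / √(1 + 1 + 0)
  = |-8| / √2
  = 8 / 1.414
  ≈ 5.657

5.657


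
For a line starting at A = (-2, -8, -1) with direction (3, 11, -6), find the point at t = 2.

P(t) = A + t·d
  = (-2 + 3·2, -8 + 11·2, -1 + (-6)·2)
  = (-2 + 6, -8 + 22, -1 - 12)
  = (4, 14, -13)

(4, 14, -13)


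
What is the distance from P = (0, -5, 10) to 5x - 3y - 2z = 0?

distance = |a·x₀ + b·y₀ + c·z₀ - d| / √(a² + b² + c²)
  = |5·0 + (-3)·(-5) + (-2)·10 - 0| / √(5² + (-3)² + (-2)²)
  = |0 + 15 - 20 + 0| / √(25 + 9 + 4)
  = |-5| / √38
  = 5 / 6.164
  ≈ 0.8111

0.8111


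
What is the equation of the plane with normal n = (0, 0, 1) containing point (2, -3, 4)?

The plane through P with normal n = (a, b, c) satisfies n·(r - P) = 0,
i.e. ax + by + cz = a·x₀ + b·y₀ + c·z₀.
d = 0·2 + 0·(-3) + 1·4
  = 0 + 0 + 4
  = 4
Equation: z = 4

z = 4


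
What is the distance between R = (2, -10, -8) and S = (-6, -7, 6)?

d = √[(x₂-x₁)² + (y₂-y₁)² + (z₂-z₁)²]
  = √[(-8)² + 3² + 14²]
  = √[64 + 9 + 196]
  = √269
  ≈ 16.4

16.4


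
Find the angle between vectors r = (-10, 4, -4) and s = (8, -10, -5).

r·s = (-10)·8 + 4·(-10) + (-4)·(-5) = -80 - 40 + 20 = -100
|r| = √((-10)² + 4² + (-4)²) = √132 ≈ 11.49
|s| = √(8² + (-10)² + (-5)²) = √189 ≈ 13.75
cos θ = (r·s)/(|r||s|) = -100/(11.49·13.75) ≈ -0.6331
θ = arccos(-0.6331) ≈ 129.3°

129.3°


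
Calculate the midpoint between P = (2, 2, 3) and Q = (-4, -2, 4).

M = ((x₁+x₂)/2, (y₁+y₂)/2, (z₁+z₂)/2)
  = ((2 - 4)/2, (2 - 2)/2, (3 + 4)/2)
  = (-2/2, 0/2, 7/2)
  = (-1, 0, 3.5)

(-1, 0, 3.5)


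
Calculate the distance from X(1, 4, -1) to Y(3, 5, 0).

d = √[(x₂-x₁)² + (y₂-y₁)² + (z₂-z₁)²]
  = √[2² + 1² + 1²]
  = √[4 + 1 + 1]
  = √6
  ≈ 2.449

2.449


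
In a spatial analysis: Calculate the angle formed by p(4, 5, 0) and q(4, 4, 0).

p·q = 4·4 + 5·4 + 0·0 = 16 + 20 + 0 = 36
|p| = √(4² + 5² + 0²) = √41 ≈ 6.403
|q| = √(4² + 4² + 0²) = √32 ≈ 5.657
cos θ = (p·q)/(|p||q|) = 36/(6.403·5.657) ≈ 0.9939
θ = arccos(0.9939) ≈ 6.34°

6.34°


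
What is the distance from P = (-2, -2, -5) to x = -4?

distance = |a·x₀ + b·y₀ + c·z₀ - d| / √(a² + b² + c²)
  = |1·(-2) + 0·(-2) + 0·(-5) - (-4)| / √(1² + 0² + 0²)
  = |-2 + 0 + 0 + 4| / √(1 + 0 + 0)
  = |2| / √1
  = 2 / 1
  ≈ 2

2


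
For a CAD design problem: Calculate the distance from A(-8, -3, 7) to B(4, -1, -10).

d = √[(x₂-x₁)² + (y₂-y₁)² + (z₂-z₁)²]
  = √[12² + 2² + (-17)²]
  = √[144 + 4 + 289]
  = √437
  ≈ 20.9

20.9


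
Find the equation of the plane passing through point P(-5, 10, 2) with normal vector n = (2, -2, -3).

The plane through P with normal n = (a, b, c) satisfies n·(r - P) = 0,
i.e. ax + by + cz = a·x₀ + b·y₀ + c·z₀.
d = 2·(-5) + (-2)·10 + (-3)·2
  = -10 - 20 - 6
  = -36
Equation: 2x - 2y - 3z = -36

2x - 2y - 3z = -36


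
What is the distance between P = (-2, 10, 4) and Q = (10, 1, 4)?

d = √[(x₂-x₁)² + (y₂-y₁)² + (z₂-z₁)²]
  = √[12² + (-9)² + 0²]
  = √[144 + 81 + 0]
  = √225
  ≈ 15

15


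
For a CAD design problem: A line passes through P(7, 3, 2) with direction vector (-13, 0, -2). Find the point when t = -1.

P(t) = P + t·d
  = (7 + (-13)·(-1), 3 + 0·(-1), 2 + (-2)·(-1))
  = (7 + 13, 3 + 0, 2 + 2)
  = (20, 3, 4)

(20, 3, 4)


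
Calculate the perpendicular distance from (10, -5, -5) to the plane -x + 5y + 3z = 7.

distance = |a·x₀ + b·y₀ + c·z₀ - d| / √(a² + b² + c²)
  = |(-1)·10 + 5·(-5) + 3·(-5) - 7| / √((-1)² + 5² + 3²)
  = |-10 - 25 - 15 - 7| / √(1 + 25 + 9)
  = |-57| / √35
  = 57 / 5.916
  ≈ 9.635

9.635


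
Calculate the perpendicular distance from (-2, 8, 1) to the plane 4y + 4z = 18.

distance = |a·x₀ + b·y₀ + c·z₀ - d| / √(a² + b² + c²)
  = |0·(-2) + 4·8 + 4·1 - 18| / √(0² + 4² + 4²)
  = |0 + 32 + 4 - 18| / √(0 + 16 + 16)
  = |18| / √32
  = 18 / 5.657
  ≈ 3.182

3.182


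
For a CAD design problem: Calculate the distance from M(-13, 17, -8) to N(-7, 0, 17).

d = √[(x₂-x₁)² + (y₂-y₁)² + (z₂-z₁)²]
  = √[6² + (-17)² + 25²]
  = √[36 + 289 + 625]
  = √950
  ≈ 30.82

30.82


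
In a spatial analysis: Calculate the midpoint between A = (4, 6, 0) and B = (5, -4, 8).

M = ((x₁+x₂)/2, (y₁+y₂)/2, (z₁+z₂)/2)
  = ((4 + 5)/2, (6 - 4)/2, (0 + 8)/2)
  = (9/2, 2/2, 8/2)
  = (4.5, 1, 4)

(4.5, 1, 4)


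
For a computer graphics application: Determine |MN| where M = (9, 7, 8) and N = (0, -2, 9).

d = √[(x₂-x₁)² + (y₂-y₁)² + (z₂-z₁)²]
  = √[(-9)² + (-9)² + 1²]
  = √[81 + 81 + 1]
  = √163
  ≈ 12.77

12.77


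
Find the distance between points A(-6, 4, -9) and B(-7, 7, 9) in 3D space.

d = √[(x₂-x₁)² + (y₂-y₁)² + (z₂-z₁)²]
  = √[(-1)² + 3² + 18²]
  = √[1 + 9 + 324]
  = √334
  ≈ 18.28

18.28


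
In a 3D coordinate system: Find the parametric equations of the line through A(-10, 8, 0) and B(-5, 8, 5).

Direction vector d = B - A = (-5 + 10, 8 - 8, 5 + 0) = (5, 0, 5)
Parametric form r = A + t·d:
x = -10 + 5t, y = 8, z = 0 + 5t

x = -10 + 5t, y = 8, z = 0 + 5t


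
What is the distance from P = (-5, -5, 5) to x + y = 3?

distance = |a·x₀ + b·y₀ + c·z₀ - d| / √(a² + b² + c²)
  = |1·(-5) + 1·(-5) + 0·5 - 3| / √(1² + 1² + 0²)
  = |-5 - 5 + 0 - 3| / √(1 + 1 + 0)
  = |-13| / √2
  = 13 / 1.414
  ≈ 9.192

9.192


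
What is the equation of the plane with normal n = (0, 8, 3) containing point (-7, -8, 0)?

The plane through P with normal n = (a, b, c) satisfies n·(r - P) = 0,
i.e. ax + by + cz = a·x₀ + b·y₀ + c·z₀.
d = 0·(-7) + 8·(-8) + 3·0
  = 0 - 64 + 0
  = -64
Equation: 8y + 3z = -64

8y + 3z = -64


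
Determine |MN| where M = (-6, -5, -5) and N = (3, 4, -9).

d = √[(x₂-x₁)² + (y₂-y₁)² + (z₂-z₁)²]
  = √[9² + 9² + (-4)²]
  = √[81 + 81 + 16]
  = √178
  ≈ 13.34

13.34


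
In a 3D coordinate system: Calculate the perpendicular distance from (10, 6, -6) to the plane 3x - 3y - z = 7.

distance = |a·x₀ + b·y₀ + c·z₀ - d| / √(a² + b² + c²)
  = |3·10 + (-3)·6 + (-1)·(-6) - 7| / √(3² + (-3)² + (-1)²)
  = |30 - 18 + 6 - 7| / √(9 + 9 + 1)
  = |11| / √19
  = 11 / 4.359
  ≈ 2.524

2.524


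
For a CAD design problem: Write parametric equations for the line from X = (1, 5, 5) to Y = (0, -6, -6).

Direction vector d = Y - X = (0 - 1, -6 - 5, -6 - 5) = (-1, -11, -11)
Parametric form r = X + t·d:
x = 1 - t, y = 5 - 11t, z = 5 - 11t

x = 1 - t, y = 5 - 11t, z = 5 - 11t


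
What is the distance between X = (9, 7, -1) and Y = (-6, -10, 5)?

d = √[(x₂-x₁)² + (y₂-y₁)² + (z₂-z₁)²]
  = √[(-15)² + (-17)² + 6²]
  = √[225 + 289 + 36]
  = √550
  ≈ 23.45

23.45


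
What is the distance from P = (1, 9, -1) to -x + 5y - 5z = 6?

distance = |a·x₀ + b·y₀ + c·z₀ - d| / √(a² + b² + c²)
  = |(-1)·1 + 5·9 + (-5)·(-1) - 6| / √((-1)² + 5² + (-5)²)
  = |-1 + 45 + 5 - 6| / √(1 + 25 + 25)
  = |43| / √51
  = 43 / 7.141
  ≈ 6.021

6.021


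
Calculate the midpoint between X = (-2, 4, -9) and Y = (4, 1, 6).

M = ((x₁+x₂)/2, (y₁+y₂)/2, (z₁+z₂)/2)
  = ((-2 + 4)/2, (4 + 1)/2, (-9 + 6)/2)
  = (2/2, 5/2, -3/2)
  = (1, 2.5, -1.5)

(1, 2.5, -1.5)


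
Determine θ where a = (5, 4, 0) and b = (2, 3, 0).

a·b = 5·2 + 4·3 + 0·0 = 10 + 12 + 0 = 22
|a| = √(5² + 4² + 0²) = √41 ≈ 6.403
|b| = √(2² + 3² + 0²) = √13 ≈ 3.606
cos θ = (a·b)/(|a||b|) = 22/(6.403·3.606) ≈ 0.9529
θ = arccos(0.9529) ≈ 17.65°

17.65°


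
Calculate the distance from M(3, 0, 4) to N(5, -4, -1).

d = √[(x₂-x₁)² + (y₂-y₁)² + (z₂-z₁)²]
  = √[2² + (-4)² + (-5)²]
  = √[4 + 16 + 25]
  = √45
  ≈ 6.708

6.708


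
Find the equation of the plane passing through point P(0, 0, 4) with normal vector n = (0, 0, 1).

The plane through P with normal n = (a, b, c) satisfies n·(r - P) = 0,
i.e. ax + by + cz = a·x₀ + b·y₀ + c·z₀.
d = 0·0 + 0·0 + 1·4
  = 0 + 0 + 4
  = 4
Equation: z = 4

z = 4


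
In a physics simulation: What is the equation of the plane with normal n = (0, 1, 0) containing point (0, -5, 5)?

The plane through P with normal n = (a, b, c) satisfies n·(r - P) = 0,
i.e. ax + by + cz = a·x₀ + b·y₀ + c·z₀.
d = 0·0 + 1·(-5) + 0·5
  = 0 - 5 + 0
  = -5
Equation: y = -5

y = -5


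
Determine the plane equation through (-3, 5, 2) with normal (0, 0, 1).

The plane through P with normal n = (a, b, c) satisfies n·(r - P) = 0,
i.e. ax + by + cz = a·x₀ + b·y₀ + c·z₀.
d = 0·(-3) + 0·5 + 1·2
  = 0 + 0 + 2
  = 2
Equation: z = 2

z = 2


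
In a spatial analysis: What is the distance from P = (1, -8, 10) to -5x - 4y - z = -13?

distance = |a·x₀ + b·y₀ + c·z₀ - d| / √(a² + b² + c²)
  = |(-5)·1 + (-4)·(-8) + (-1)·10 - (-13)| / √((-5)² + (-4)² + (-1)²)
  = |-5 + 32 - 10 + 13| / √(25 + 16 + 1)
  = |30| / √42
  = 30 / 6.481
  ≈ 4.629

4.629


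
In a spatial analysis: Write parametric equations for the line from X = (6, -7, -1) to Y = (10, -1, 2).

Direction vector d = Y - X = (10 - 6, -1 + 7, 2 + 1) = (4, 6, 3)
Parametric form r = X + t·d:
x = 6 + 4t, y = -7 + 6t, z = -1 + 3t

x = 6 + 4t, y = -7 + 6t, z = -1 + 3t


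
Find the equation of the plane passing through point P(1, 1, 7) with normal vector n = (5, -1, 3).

The plane through P with normal n = (a, b, c) satisfies n·(r - P) = 0,
i.e. ax + by + cz = a·x₀ + b·y₀ + c·z₀.
d = 5·1 + (-1)·1 + 3·7
  = 5 - 1 + 21
  = 25
Equation: 5x - y + 3z = 25

5x - y + 3z = 25


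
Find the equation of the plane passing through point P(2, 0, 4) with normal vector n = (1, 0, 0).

The plane through P with normal n = (a, b, c) satisfies n·(r - P) = 0,
i.e. ax + by + cz = a·x₀ + b·y₀ + c·z₀.
d = 1·2 + 0·0 + 0·4
  = 2 + 0 + 0
  = 2
Equation: x = 2

x = 2


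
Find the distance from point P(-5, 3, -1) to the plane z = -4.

distance = |a·x₀ + b·y₀ + c·z₀ - d| / √(a² + b² + c²)
  = |0·(-5) + 0·3 + 1·(-1) - (-4)| / √(0² + 0² + 1²)
  = |0 + 0 - 1 + 4| / √(0 + 0 + 1)
  = |3| / √1
  = 3 / 1
  ≈ 3

3


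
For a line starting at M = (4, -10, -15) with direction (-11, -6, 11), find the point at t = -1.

P(t) = M + t·d
  = (4 + (-11)·(-1), -10 + (-6)·(-1), -15 + 11·(-1))
  = (4 + 11, -10 + 6, -15 - 11)
  = (15, -4, -26)

(15, -4, -26)


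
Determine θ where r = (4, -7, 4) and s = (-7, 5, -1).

r·s = 4·(-7) + (-7)·5 + 4·(-1) = -28 - 35 - 4 = -67
|r| = √(4² + (-7)² + 4²) = √81 ≈ 9
|s| = √((-7)² + 5² + (-1)²) = √75 ≈ 8.66
cos θ = (r·s)/(|r||s|) = -67/(9·8.66) ≈ -0.8596
θ = arccos(-0.8596) ≈ 149.3°

149.3°


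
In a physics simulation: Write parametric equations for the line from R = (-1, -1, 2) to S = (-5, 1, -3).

Direction vector d = S - R = (-5 + 1, 1 + 1, -3 - 2) = (-4, 2, -5)
Parametric form r = R + t·d:
x = -1 - 4t, y = -1 + 2t, z = 2 - 5t

x = -1 - 4t, y = -1 + 2t, z = 2 - 5t


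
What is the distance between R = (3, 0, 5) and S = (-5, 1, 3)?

d = √[(x₂-x₁)² + (y₂-y₁)² + (z₂-z₁)²]
  = √[(-8)² + 1² + (-2)²]
  = √[64 + 1 + 4]
  = √69
  ≈ 8.307

8.307


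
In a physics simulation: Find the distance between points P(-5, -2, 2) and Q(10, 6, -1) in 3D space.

d = √[(x₂-x₁)² + (y₂-y₁)² + (z₂-z₁)²]
  = √[15² + 8² + (-3)²]
  = √[225 + 64 + 9]
  = √298
  ≈ 17.26

17.26


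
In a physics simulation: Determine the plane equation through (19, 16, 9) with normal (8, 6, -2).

The plane through P with normal n = (a, b, c) satisfies n·(r - P) = 0,
i.e. ax + by + cz = a·x₀ + b·y₀ + c·z₀.
d = 8·19 + 6·16 + (-2)·9
  = 152 + 96 - 18
  = 230
Equation: 8x + 6y - 2z = 230

8x + 6y - 2z = 230


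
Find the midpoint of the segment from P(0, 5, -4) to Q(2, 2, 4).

M = ((x₁+x₂)/2, (y₁+y₂)/2, (z₁+z₂)/2)
  = ((0 + 2)/2, (5 + 2)/2, (-4 + 4)/2)
  = (2/2, 7/2, 0/2)
  = (1, 3.5, 0)

(1, 3.5, 0)


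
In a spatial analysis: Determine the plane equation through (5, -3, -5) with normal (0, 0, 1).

The plane through P with normal n = (a, b, c) satisfies n·(r - P) = 0,
i.e. ax + by + cz = a·x₀ + b·y₀ + c·z₀.
d = 0·5 + 0·(-3) + 1·(-5)
  = 0 + 0 - 5
  = -5
Equation: z = -5

z = -5


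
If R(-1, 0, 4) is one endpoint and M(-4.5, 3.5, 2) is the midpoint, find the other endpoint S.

S = 2M - R
  = (2·(-4.5) - (-1), 2·3.5 - 0, 2·2 - 4)
  = (-9 + 1, 7 + 0, 4 - 4)
  = (-8, 7, 0)

(-8, 7, 0)


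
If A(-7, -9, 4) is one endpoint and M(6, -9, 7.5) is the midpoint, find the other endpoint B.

B = 2M - A
  = (2·6 - (-7), 2·(-9) - (-9), 2·7.5 - 4)
  = (12 + 7, -18 + 9, 15 - 4)
  = (19, -9, 11)

(19, -9, 11)


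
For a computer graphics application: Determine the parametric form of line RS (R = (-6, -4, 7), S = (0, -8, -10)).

Direction vector d = S - R = (0 + 6, -8 + 4, -10 - 7) = (6, -4, -17)
Parametric form r = R + t·d:
x = -6 + 6t, y = -4 - 4t, z = 7 - 17t

x = -6 + 6t, y = -4 - 4t, z = 7 - 17t


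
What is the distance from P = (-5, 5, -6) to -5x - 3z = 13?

distance = |a·x₀ + b·y₀ + c·z₀ - d| / √(a² + b² + c²)
  = |(-5)·(-5) + 0·5 + (-3)·(-6) - 13| / √((-5)² + 0² + (-3)²)
  = |25 + 0 + 18 - 13| / √(25 + 0 + 9)
  = |30| / √34
  = 30 / 5.831
  ≈ 5.145

5.145


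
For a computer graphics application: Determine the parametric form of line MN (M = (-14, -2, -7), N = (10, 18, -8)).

Direction vector d = N - M = (10 + 14, 18 + 2, -8 + 7) = (24, 20, -1)
Parametric form r = M + t·d:
x = -14 + 24t, y = -2 + 20t, z = -7 - t

x = -14 + 24t, y = -2 + 20t, z = -7 - t


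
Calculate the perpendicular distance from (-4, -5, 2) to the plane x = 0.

distance = |a·x₀ + b·y₀ + c·z₀ - d| / √(a² + b² + c²)
  = |1·(-4) + 0·(-5) + 0·2 - 0| / √(1² + 0² + 0²)
  = |-4 + 0 + 0 + 0| / √(1 + 0 + 0)
  = |-4| / √1
  = 4 / 1
  ≈ 4

4


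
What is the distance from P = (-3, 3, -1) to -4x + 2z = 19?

distance = |a·x₀ + b·y₀ + c·z₀ - d| / √(a² + b² + c²)
  = |(-4)·(-3) + 0·3 + 2·(-1) - 19| / √((-4)² + 0² + 2²)
  = |12 + 0 - 2 - 19| / √(16 + 0 + 4)
  = |-9| / √20
  = 9 / 4.472
  ≈ 2.012

2.012


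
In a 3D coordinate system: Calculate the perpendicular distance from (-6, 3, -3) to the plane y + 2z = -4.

distance = |a·x₀ + b·y₀ + c·z₀ - d| / √(a² + b² + c²)
  = |0·(-6) + 1·3 + 2·(-3) - (-4)| / √(0² + 1² + 2²)
  = |0 + 3 - 6 + 4| / √(0 + 1 + 4)
  = |1| / √5
  = 1 / 2.236
  ≈ 0.4472

0.4472


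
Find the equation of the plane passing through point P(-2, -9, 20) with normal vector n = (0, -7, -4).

The plane through P with normal n = (a, b, c) satisfies n·(r - P) = 0,
i.e. ax + by + cz = a·x₀ + b·y₀ + c·z₀.
d = 0·(-2) + (-7)·(-9) + (-4)·20
  = 0 + 63 - 80
  = -17
Equation: -7y - 4z = -17

-7y - 4z = -17


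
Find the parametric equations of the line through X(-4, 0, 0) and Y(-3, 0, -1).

Direction vector d = Y - X = (-3 + 4, 0 + 0, -1 + 0) = (1, 0, -1)
Parametric form r = X + t·d:
x = -4 + t, y = 0, z = 0 - t

x = -4 + t, y = 0, z = 0 - t


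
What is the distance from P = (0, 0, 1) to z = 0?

distance = |a·x₀ + b·y₀ + c·z₀ - d| / √(a² + b² + c²)
  = |0·0 + 0·0 + 1·1 - 0| / √(0² + 0² + 1²)
  = |0 + 0 + 1 + 0| / √(0 + 0 + 1)
  = |1| / √1
  = 1 / 1
  ≈ 1

1


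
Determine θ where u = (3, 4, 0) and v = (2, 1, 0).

u·v = 3·2 + 4·1 + 0·0 = 6 + 4 + 0 = 10
|u| = √(3² + 4² + 0²) = √25 ≈ 5
|v| = √(2² + 1² + 0²) = √5 ≈ 2.236
cos θ = (u·v)/(|u||v|) = 10/(5·2.236) ≈ 0.8944
θ = arccos(0.8944) ≈ 26.57°

26.57°


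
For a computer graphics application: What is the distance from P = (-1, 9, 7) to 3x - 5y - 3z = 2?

distance = |a·x₀ + b·y₀ + c·z₀ - d| / √(a² + b² + c²)
  = |3·(-1) + (-5)·9 + (-3)·7 - 2| / √(3² + (-5)² + (-3)²)
  = |-3 - 45 - 21 - 2| / √(9 + 25 + 9)
  = |-71| / √43
  = 71 / 6.557
  ≈ 10.83

10.83


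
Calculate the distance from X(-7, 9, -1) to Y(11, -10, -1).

d = √[(x₂-x₁)² + (y₂-y₁)² + (z₂-z₁)²]
  = √[18² + (-19)² + 0²]
  = √[324 + 361 + 0]
  = √685
  ≈ 26.17

26.17


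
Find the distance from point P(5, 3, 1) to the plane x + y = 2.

distance = |a·x₀ + b·y₀ + c·z₀ - d| / √(a² + b² + c²)
  = |1·5 + 1·3 + 0·1 - 2| / √(1² + 1² + 0²)
  = |5 + 3 + 0 - 2| / √(1 + 1 + 0)
  = |6| / √2
  = 6 / 1.414
  ≈ 4.243

4.243


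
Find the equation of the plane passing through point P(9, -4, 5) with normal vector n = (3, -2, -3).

The plane through P with normal n = (a, b, c) satisfies n·(r - P) = 0,
i.e. ax + by + cz = a·x₀ + b·y₀ + c·z₀.
d = 3·9 + (-2)·(-4) + (-3)·5
  = 27 + 8 - 15
  = 20
Equation: 3x - 2y - 3z = 20

3x - 2y - 3z = 20


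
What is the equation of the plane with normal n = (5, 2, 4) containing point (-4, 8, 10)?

The plane through P with normal n = (a, b, c) satisfies n·(r - P) = 0,
i.e. ax + by + cz = a·x₀ + b·y₀ + c·z₀.
d = 5·(-4) + 2·8 + 4·10
  = -20 + 16 + 40
  = 36
Equation: 5x + 2y + 4z = 36

5x + 2y + 4z = 36


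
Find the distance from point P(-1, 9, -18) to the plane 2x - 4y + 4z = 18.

distance = |a·x₀ + b·y₀ + c·z₀ - d| / √(a² + b² + c²)
  = |2·(-1) + (-4)·9 + 4·(-18) - 18| / √(2² + (-4)² + 4²)
  = |-2 - 36 - 72 - 18| / √(4 + 16 + 16)
  = |-128| / √36
  = 128 / 6
  ≈ 21.33

21.33


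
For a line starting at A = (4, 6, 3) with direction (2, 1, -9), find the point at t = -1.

P(t) = A + t·d
  = (4 + 2·(-1), 6 + 1·(-1), 3 + (-9)·(-1))
  = (4 - 2, 6 - 1, 3 + 9)
  = (2, 5, 12)

(2, 5, 12)


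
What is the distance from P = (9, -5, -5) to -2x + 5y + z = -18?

distance = |a·x₀ + b·y₀ + c·z₀ - d| / √(a² + b² + c²)
  = |(-2)·9 + 5·(-5) + 1·(-5) - (-18)| / √((-2)² + 5² + 1²)
  = |-18 - 25 - 5 + 18| / √(4 + 25 + 1)
  = |-30| / √30
  = 30 / 5.477
  ≈ 5.477

5.477


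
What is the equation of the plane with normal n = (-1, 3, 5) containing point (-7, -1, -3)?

The plane through P with normal n = (a, b, c) satisfies n·(r - P) = 0,
i.e. ax + by + cz = a·x₀ + b·y₀ + c·z₀.
d = (-1)·(-7) + 3·(-1) + 5·(-3)
  = 7 - 3 - 15
  = -11
Equation: -x + 3y + 5z = -11

-x + 3y + 5z = -11


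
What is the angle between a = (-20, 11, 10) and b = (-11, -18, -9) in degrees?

a·b = (-20)·(-11) + 11·(-18) + 10·(-9) = 220 - 198 - 90 = -68
|a| = √((-20)² + 11² + 10²) = √621 ≈ 24.92
|b| = √((-11)² + (-18)² + (-9)²) = √526 ≈ 22.93
cos θ = (a·b)/(|a||b|) = -68/(24.92·22.93) ≈ -0.119
θ = arccos(-0.119) ≈ 96.83°

96.83°


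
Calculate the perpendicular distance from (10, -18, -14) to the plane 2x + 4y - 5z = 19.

distance = |a·x₀ + b·y₀ + c·z₀ - d| / √(a² + b² + c²)
  = |2·10 + 4·(-18) + (-5)·(-14) - 19| / √(2² + 4² + (-5)²)
  = |20 - 72 + 70 - 19| / √(4 + 16 + 25)
  = |-1| / √45
  = 1 / 6.708
  ≈ 0.1491

0.1491


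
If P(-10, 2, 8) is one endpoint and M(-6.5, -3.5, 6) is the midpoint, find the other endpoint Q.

Q = 2M - P
  = (2·(-6.5) - (-10), 2·(-3.5) - 2, 2·6 - 8)
  = (-13 + 10, -7 - 2, 12 - 8)
  = (-3, -9, 4)

(-3, -9, 4)


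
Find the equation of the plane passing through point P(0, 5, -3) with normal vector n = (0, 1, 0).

The plane through P with normal n = (a, b, c) satisfies n·(r - P) = 0,
i.e. ax + by + cz = a·x₀ + b·y₀ + c·z₀.
d = 0·0 + 1·5 + 0·(-3)
  = 0 + 5 + 0
  = 5
Equation: y = 5

y = 5


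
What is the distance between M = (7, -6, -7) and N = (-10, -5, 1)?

d = √[(x₂-x₁)² + (y₂-y₁)² + (z₂-z₁)²]
  = √[(-17)² + 1² + 8²]
  = √[289 + 1 + 64]
  = √354
  ≈ 18.81

18.81


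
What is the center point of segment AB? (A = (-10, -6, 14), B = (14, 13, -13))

M = ((x₁+x₂)/2, (y₁+y₂)/2, (z₁+z₂)/2)
  = ((-10 + 14)/2, (-6 + 13)/2, (14 - 13)/2)
  = (4/2, 7/2, 1/2)
  = (2, 3.5, 0.5)

(2, 3.5, 0.5)


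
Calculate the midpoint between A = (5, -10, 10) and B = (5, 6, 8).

M = ((x₁+x₂)/2, (y₁+y₂)/2, (z₁+z₂)/2)
  = ((5 + 5)/2, (-10 + 6)/2, (10 + 8)/2)
  = (10/2, -4/2, 18/2)
  = (5, -2, 9)

(5, -2, 9)


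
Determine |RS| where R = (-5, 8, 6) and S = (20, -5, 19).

d = √[(x₂-x₁)² + (y₂-y₁)² + (z₂-z₁)²]
  = √[25² + (-13)² + 13²]
  = √[625 + 169 + 169]
  = √963
  ≈ 31.03

31.03


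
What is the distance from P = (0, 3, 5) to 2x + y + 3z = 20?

distance = |a·x₀ + b·y₀ + c·z₀ - d| / √(a² + b² + c²)
  = |2·0 + 1·3 + 3·5 - 20| / √(2² + 1² + 3²)
  = |0 + 3 + 15 - 20| / √(4 + 1 + 9)
  = |-2| / √14
  = 2 / 3.742
  ≈ 0.5345

0.5345


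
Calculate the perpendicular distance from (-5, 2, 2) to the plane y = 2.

distance = |a·x₀ + b·y₀ + c·z₀ - d| / √(a² + b² + c²)
  = |0·(-5) + 1·2 + 0·2 - 2| / √(0² + 1² + 0²)
  = |0 + 2 + 0 - 2| / √(0 + 1 + 0)
  = |0| / √1
  = 0 / 1
  ≈ 0

0


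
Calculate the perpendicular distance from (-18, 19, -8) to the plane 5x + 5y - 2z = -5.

distance = |a·x₀ + b·y₀ + c·z₀ - d| / √(a² + b² + c²)
  = |5·(-18) + 5·19 + (-2)·(-8) - (-5)| / √(5² + 5² + (-2)²)
  = |-90 + 95 + 16 + 5| / √(25 + 25 + 4)
  = |26| / √54
  = 26 / 7.348
  ≈ 3.538

3.538


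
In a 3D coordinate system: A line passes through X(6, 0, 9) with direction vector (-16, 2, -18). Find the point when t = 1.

P(t) = X + t·d
  = (6 + (-16)·1, 0 + 2·1, 9 + (-18)·1)
  = (6 - 16, 0 + 2, 9 - 18)
  = (-10, 2, -9)

(-10, 2, -9)


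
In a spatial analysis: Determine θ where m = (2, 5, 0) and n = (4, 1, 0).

m·n = 2·4 + 5·1 + 0·0 = 8 + 5 + 0 = 13
|m| = √(2² + 5² + 0²) = √29 ≈ 5.385
|n| = √(4² + 1² + 0²) = √17 ≈ 4.123
cos θ = (m·n)/(|m||n|) = 13/(5.385·4.123) ≈ 0.5855
θ = arccos(0.5855) ≈ 54.16°

54.16°


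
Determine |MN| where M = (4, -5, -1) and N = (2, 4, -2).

d = √[(x₂-x₁)² + (y₂-y₁)² + (z₂-z₁)²]
  = √[(-2)² + 9² + (-1)²]
  = √[4 + 81 + 1]
  = √86
  ≈ 9.274

9.274


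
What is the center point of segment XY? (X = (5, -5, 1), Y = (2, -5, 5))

M = ((x₁+x₂)/2, (y₁+y₂)/2, (z₁+z₂)/2)
  = ((5 + 2)/2, (-5 - 5)/2, (1 + 5)/2)
  = (7/2, -10/2, 6/2)
  = (3.5, -5, 3)

(3.5, -5, 3)


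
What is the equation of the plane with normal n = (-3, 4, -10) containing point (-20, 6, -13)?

The plane through P with normal n = (a, b, c) satisfies n·(r - P) = 0,
i.e. ax + by + cz = a·x₀ + b·y₀ + c·z₀.
d = (-3)·(-20) + 4·6 + (-10)·(-13)
  = 60 + 24 + 130
  = 214
Equation: -3x + 4y - 10z = 214

-3x + 4y - 10z = 214


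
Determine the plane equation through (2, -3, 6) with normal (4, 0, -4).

The plane through P with normal n = (a, b, c) satisfies n·(r - P) = 0,
i.e. ax + by + cz = a·x₀ + b·y₀ + c·z₀.
d = 4·2 + 0·(-3) + (-4)·6
  = 8 + 0 - 24
  = -16
Equation: 4x - 4z = -16

4x - 4z = -16


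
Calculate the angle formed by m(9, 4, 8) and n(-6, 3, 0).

m·n = 9·(-6) + 4·3 + 8·0 = -54 + 12 + 0 = -42
|m| = √(9² + 4² + 8²) = √161 ≈ 12.69
|n| = √((-6)² + 3² + 0²) = √45 ≈ 6.708
cos θ = (m·n)/(|m||n|) = -42/(12.69·6.708) ≈ -0.4934
θ = arccos(-0.4934) ≈ 119.6°

119.6°


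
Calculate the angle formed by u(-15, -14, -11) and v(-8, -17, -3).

u·v = (-15)·(-8) + (-14)·(-17) + (-11)·(-3) = 120 + 238 + 33 = 391
|u| = √((-15)² + (-14)² + (-11)²) = √542 ≈ 23.28
|v| = √((-8)² + (-17)² + (-3)²) = √362 ≈ 19.03
cos θ = (u·v)/(|u||v|) = 391/(23.28·19.03) ≈ 0.8827
θ = arccos(0.8827) ≈ 28.03°

28.03°


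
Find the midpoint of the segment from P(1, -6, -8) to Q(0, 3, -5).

M = ((x₁+x₂)/2, (y₁+y₂)/2, (z₁+z₂)/2)
  = ((1 + 0)/2, (-6 + 3)/2, (-8 - 5)/2)
  = (1/2, -3/2, -13/2)
  = (0.5, -1.5, -6.5)

(0.5, -1.5, -6.5)


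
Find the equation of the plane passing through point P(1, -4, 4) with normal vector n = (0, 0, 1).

The plane through P with normal n = (a, b, c) satisfies n·(r - P) = 0,
i.e. ax + by + cz = a·x₀ + b·y₀ + c·z₀.
d = 0·1 + 0·(-4) + 1·4
  = 0 + 0 + 4
  = 4
Equation: z = 4

z = 4


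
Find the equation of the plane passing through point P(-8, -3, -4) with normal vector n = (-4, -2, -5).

The plane through P with normal n = (a, b, c) satisfies n·(r - P) = 0,
i.e. ax + by + cz = a·x₀ + b·y₀ + c·z₀.
d = (-4)·(-8) + (-2)·(-3) + (-5)·(-4)
  = 32 + 6 + 20
  = 58
Equation: -4x - 2y - 5z = 58

-4x - 2y - 5z = 58


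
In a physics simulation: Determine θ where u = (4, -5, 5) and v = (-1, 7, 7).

u·v = 4·(-1) + (-5)·7 + 5·7 = -4 - 35 + 35 = -4
|u| = √(4² + (-5)² + 5²) = √66 ≈ 8.124
|v| = √((-1)² + 7² + 7²) = √99 ≈ 9.95
cos θ = (u·v)/(|u||v|) = -4/(8.124·9.95) ≈ -0.04948
θ = arccos(-0.04948) ≈ 92.84°

92.84°


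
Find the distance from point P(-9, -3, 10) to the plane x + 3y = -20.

distance = |a·x₀ + b·y₀ + c·z₀ - d| / √(a² + b² + c²)
  = |1·(-9) + 3·(-3) + 0·10 - (-20)| / √(1² + 3² + 0²)
  = |-9 - 9 + 0 + 20| / √(1 + 9 + 0)
  = |2| / √10
  = 2 / 3.162
  ≈ 0.6325

0.6325


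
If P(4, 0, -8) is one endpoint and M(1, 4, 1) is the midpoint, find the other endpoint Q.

Q = 2M - P
  = (2·1 - 4, 2·4 - 0, 2·1 - (-8))
  = (2 - 4, 8 + 0, 2 + 8)
  = (-2, 8, 10)

(-2, 8, 10)


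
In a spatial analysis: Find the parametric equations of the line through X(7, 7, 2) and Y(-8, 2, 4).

Direction vector d = Y - X = (-8 - 7, 2 - 7, 4 - 2) = (-15, -5, 2)
Parametric form r = X + t·d:
x = 7 - 15t, y = 7 - 5t, z = 2 + 2t

x = 7 - 15t, y = 7 - 5t, z = 2 + 2t


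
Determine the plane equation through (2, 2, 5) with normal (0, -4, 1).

The plane through P with normal n = (a, b, c) satisfies n·(r - P) = 0,
i.e. ax + by + cz = a·x₀ + b·y₀ + c·z₀.
d = 0·2 + (-4)·2 + 1·5
  = 0 - 8 + 5
  = -3
Equation: -4y + z = -3

-4y + z = -3


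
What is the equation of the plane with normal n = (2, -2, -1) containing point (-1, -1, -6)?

The plane through P with normal n = (a, b, c) satisfies n·(r - P) = 0,
i.e. ax + by + cz = a·x₀ + b·y₀ + c·z₀.
d = 2·(-1) + (-2)·(-1) + (-1)·(-6)
  = -2 + 2 + 6
  = 6
Equation: 2x - 2y - z = 6

2x - 2y - z = 6


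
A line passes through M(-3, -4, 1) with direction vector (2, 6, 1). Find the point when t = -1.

P(t) = M + t·d
  = (-3 + 2·(-1), -4 + 6·(-1), 1 + 1·(-1))
  = (-3 - 2, -4 - 6, 1 - 1)
  = (-5, -10, 0)

(-5, -10, 0)


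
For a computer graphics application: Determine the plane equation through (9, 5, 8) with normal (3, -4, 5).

The plane through P with normal n = (a, b, c) satisfies n·(r - P) = 0,
i.e. ax + by + cz = a·x₀ + b·y₀ + c·z₀.
d = 3·9 + (-4)·5 + 5·8
  = 27 - 20 + 40
  = 47
Equation: 3x - 4y + 5z = 47

3x - 4y + 5z = 47


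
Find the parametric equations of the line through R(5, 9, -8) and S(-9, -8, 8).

Direction vector d = S - R = (-9 - 5, -8 - 9, 8 + 8) = (-14, -17, 16)
Parametric form r = R + t·d:
x = 5 - 14t, y = 9 - 17t, z = -8 + 16t

x = 5 - 14t, y = 9 - 17t, z = -8 + 16t


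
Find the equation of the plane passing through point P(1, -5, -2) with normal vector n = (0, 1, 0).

The plane through P with normal n = (a, b, c) satisfies n·(r - P) = 0,
i.e. ax + by + cz = a·x₀ + b·y₀ + c·z₀.
d = 0·1 + 1·(-5) + 0·(-2)
  = 0 - 5 + 0
  = -5
Equation: y = -5

y = -5


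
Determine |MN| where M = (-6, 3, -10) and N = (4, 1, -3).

d = √[(x₂-x₁)² + (y₂-y₁)² + (z₂-z₁)²]
  = √[10² + (-2)² + 7²]
  = √[100 + 4 + 49]
  = √153
  ≈ 12.37

12.37


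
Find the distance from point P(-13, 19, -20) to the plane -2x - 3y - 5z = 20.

distance = |a·x₀ + b·y₀ + c·z₀ - d| / √(a² + b² + c²)
  = |(-2)·(-13) + (-3)·19 + (-5)·(-20) - 20| / √((-2)² + (-3)² + (-5)²)
  = |26 - 57 + 100 - 20| / √(4 + 9 + 25)
  = |49| / √38
  = 49 / 6.164
  ≈ 7.949

7.949


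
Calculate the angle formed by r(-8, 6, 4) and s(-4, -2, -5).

r·s = (-8)·(-4) + 6·(-2) + 4·(-5) = 32 - 12 - 20 = 0
|r| = √((-8)² + 6² + 4²) = √116 ≈ 10.77
|s| = √((-4)² + (-2)² + (-5)²) = √45 ≈ 6.708
cos θ = (r·s)/(|r||s|) = 0/(10.77·6.708) ≈ 0
θ = arccos(0) ≈ 90°

90°


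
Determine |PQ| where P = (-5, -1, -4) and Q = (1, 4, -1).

d = √[(x₂-x₁)² + (y₂-y₁)² + (z₂-z₁)²]
  = √[6² + 5² + 3²]
  = √[36 + 25 + 9]
  = √70
  ≈ 8.367

8.367


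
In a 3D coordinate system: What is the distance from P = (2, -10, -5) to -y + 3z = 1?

distance = |a·x₀ + b·y₀ + c·z₀ - d| / √(a² + b² + c²)
  = |0·2 + (-1)·(-10) + 3·(-5) - 1| / √(0² + (-1)² + 3²)
  = |0 + 10 - 15 - 1| / √(0 + 1 + 9)
  = |-6| / √10
  = 6 / 3.162
  ≈ 1.897

1.897


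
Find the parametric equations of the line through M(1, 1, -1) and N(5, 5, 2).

Direction vector d = N - M = (5 - 1, 5 - 1, 2 + 1) = (4, 4, 3)
Parametric form r = M + t·d:
x = 1 + 4t, y = 1 + 4t, z = -1 + 3t

x = 1 + 4t, y = 1 + 4t, z = -1 + 3t


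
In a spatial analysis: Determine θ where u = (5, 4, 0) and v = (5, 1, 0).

u·v = 5·5 + 4·1 + 0·0 = 25 + 4 + 0 = 29
|u| = √(5² + 4² + 0²) = √41 ≈ 6.403
|v| = √(5² + 1² + 0²) = √26 ≈ 5.099
cos θ = (u·v)/(|u||v|) = 29/(6.403·5.099) ≈ 0.8882
θ = arccos(0.8882) ≈ 27.35°

27.35°


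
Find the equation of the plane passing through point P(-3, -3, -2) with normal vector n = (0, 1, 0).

The plane through P with normal n = (a, b, c) satisfies n·(r - P) = 0,
i.e. ax + by + cz = a·x₀ + b·y₀ + c·z₀.
d = 0·(-3) + 1·(-3) + 0·(-2)
  = 0 - 3 + 0
  = -3
Equation: y = -3

y = -3


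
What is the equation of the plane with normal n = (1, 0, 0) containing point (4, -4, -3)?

The plane through P with normal n = (a, b, c) satisfies n·(r - P) = 0,
i.e. ax + by + cz = a·x₀ + b·y₀ + c·z₀.
d = 1·4 + 0·(-4) + 0·(-3)
  = 4 + 0 + 0
  = 4
Equation: x = 4

x = 4


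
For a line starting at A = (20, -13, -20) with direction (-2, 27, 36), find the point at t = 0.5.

P(t) = A + t·d
  = (20 + (-2)·0.5, -13 + 27·0.5, -20 + 36·0.5)
  = (20 - 1, -13 + 13.5, -20 + 18)
  = (19, 0.5, -2)

(19, 0.5, -2)


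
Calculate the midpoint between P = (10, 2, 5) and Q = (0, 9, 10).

M = ((x₁+x₂)/2, (y₁+y₂)/2, (z₁+z₂)/2)
  = ((10 + 0)/2, (2 + 9)/2, (5 + 10)/2)
  = (10/2, 11/2, 15/2)
  = (5, 5.5, 7.5)

(5, 5.5, 7.5)


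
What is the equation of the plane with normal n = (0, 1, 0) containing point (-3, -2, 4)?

The plane through P with normal n = (a, b, c) satisfies n·(r - P) = 0,
i.e. ax + by + cz = a·x₀ + b·y₀ + c·z₀.
d = 0·(-3) + 1·(-2) + 0·4
  = 0 - 2 + 0
  = -2
Equation: y = -2

y = -2


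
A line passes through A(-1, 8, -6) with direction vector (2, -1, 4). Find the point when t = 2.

P(t) = A + t·d
  = (-1 + 2·2, 8 + (-1)·2, -6 + 4·2)
  = (-1 + 4, 8 - 2, -6 + 8)
  = (3, 6, 2)

(3, 6, 2)


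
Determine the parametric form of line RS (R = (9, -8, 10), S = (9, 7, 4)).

Direction vector d = S - R = (9 - 9, 7 + 8, 4 - 10) = (0, 15, -6)
Parametric form r = R + t·d:
x = 9, y = -8 + 15t, z = 10 - 6t

x = 9, y = -8 + 15t, z = 10 - 6t


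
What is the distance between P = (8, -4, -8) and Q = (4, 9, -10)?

d = √[(x₂-x₁)² + (y₂-y₁)² + (z₂-z₁)²]
  = √[(-4)² + 13² + (-2)²]
  = √[16 + 169 + 4]
  = √189
  ≈ 13.75

13.75


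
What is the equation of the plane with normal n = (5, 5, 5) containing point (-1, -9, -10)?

The plane through P with normal n = (a, b, c) satisfies n·(r - P) = 0,
i.e. ax + by + cz = a·x₀ + b·y₀ + c·z₀.
d = 5·(-1) + 5·(-9) + 5·(-10)
  = -5 - 45 - 50
  = -100
Equation: 5x + 5y + 5z = -100

5x + 5y + 5z = -100


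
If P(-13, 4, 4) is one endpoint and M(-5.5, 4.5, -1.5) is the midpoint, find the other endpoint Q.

Q = 2M - P
  = (2·(-5.5) - (-13), 2·4.5 - 4, 2·(-1.5) - 4)
  = (-11 + 13, 9 - 4, -3 - 4)
  = (2, 5, -7)

(2, 5, -7)


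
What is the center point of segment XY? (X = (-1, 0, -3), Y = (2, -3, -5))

M = ((x₁+x₂)/2, (y₁+y₂)/2, (z₁+z₂)/2)
  = ((-1 + 2)/2, (0 - 3)/2, (-3 - 5)/2)
  = (1/2, -3/2, -8/2)
  = (0.5, -1.5, -4)

(0.5, -1.5, -4)


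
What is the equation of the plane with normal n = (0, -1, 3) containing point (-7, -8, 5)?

The plane through P with normal n = (a, b, c) satisfies n·(r - P) = 0,
i.e. ax + by + cz = a·x₀ + b·y₀ + c·z₀.
d = 0·(-7) + (-1)·(-8) + 3·5
  = 0 + 8 + 15
  = 23
Equation: -y + 3z = 23

-y + 3z = 23


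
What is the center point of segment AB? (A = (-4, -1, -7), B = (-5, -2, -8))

M = ((x₁+x₂)/2, (y₁+y₂)/2, (z₁+z₂)/2)
  = ((-4 - 5)/2, (-1 - 2)/2, (-7 - 8)/2)
  = (-9/2, -3/2, -15/2)
  = (-4.5, -1.5, -7.5)

(-4.5, -1.5, -7.5)
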